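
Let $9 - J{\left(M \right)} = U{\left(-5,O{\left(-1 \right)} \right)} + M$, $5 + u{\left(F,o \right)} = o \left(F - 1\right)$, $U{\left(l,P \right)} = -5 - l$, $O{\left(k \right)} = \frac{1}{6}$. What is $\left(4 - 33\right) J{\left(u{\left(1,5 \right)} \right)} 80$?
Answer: $-32480$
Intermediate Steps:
$O{\left(k \right)} = \frac{1}{6}$
$u{\left(F,o \right)} = -5 + o \left(-1 + F\right)$ ($u{\left(F,o \right)} = -5 + o \left(F - 1\right) = -5 + o \left(-1 + F\right)$)
$J{\left(M \right)} = 9 - M$ ($J{\left(M \right)} = 9 - \left(\left(-5 - -5\right) + M\right) = 9 - \left(\left(-5 + 5\right) + M\right) = 9 - \left(0 + M\right) = 9 - M$)
$\left(4 - 33\right) J{\left(u{\left(1,5 \right)} \right)} 80 = \left(4 - 33\right) \left(9 - \left(-5 - 5 + 1 \cdot 5\right)\right) 80 = - 29 \left(9 - \left(-5 - 5 + 5\right)\right) 80 = - 29 \left(9 - -5\right) 80 = - 29 \left(9 + 5\right) 80 = \left(-29\right) 14 \cdot 80 = \left(-406\right) 80 = -32480$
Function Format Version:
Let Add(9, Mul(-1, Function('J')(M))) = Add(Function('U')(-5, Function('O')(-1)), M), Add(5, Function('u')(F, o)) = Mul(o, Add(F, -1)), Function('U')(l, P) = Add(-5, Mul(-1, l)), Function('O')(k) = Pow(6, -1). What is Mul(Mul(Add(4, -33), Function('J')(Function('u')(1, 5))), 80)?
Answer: -32480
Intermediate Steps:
Function('O')(k) = Rational(1, 6)
Function('u')(F, o) = Add(-5, Mul(o, Add(-1, F))) (Function('u')(F, o) = Add(-5, Mul(o, Add(F, -1))) = Add(-5, Mul(o, Add(-1, F))))
Function('J')(M) = Add(9, Mul(-1, M)) (Function('J')(M) = Add(9, Mul(-1, Add(Add(-5, Mul(-1, -5)), M))) = Add(9, Mul(-1, Add(Add(-5, 5), M))) = Add(9, Mul(-1, Add(0, M))) = Add(9, Mul(-1, M)))
Mul(Mul(Add(4, -33), Function('J')(Function('u')(1, 5))), 80) = Mul(Mul(Add(4, -33), Add(9, Mul(-1, Add(-5, Mul(-1, 5), Mul(1, 5))))), 80) = Mul(Mul(-29, Add(9, Mul(-1, Add(-5, -5, 5)))), 80) = Mul(Mul(-29, Add(9, Mul(-1, -5))), 80) = Mul(Mul(-29, Add(9, 5)), 80) = Mul(Mul(-29, 14), 80) = Mul(-406, 80) = -32480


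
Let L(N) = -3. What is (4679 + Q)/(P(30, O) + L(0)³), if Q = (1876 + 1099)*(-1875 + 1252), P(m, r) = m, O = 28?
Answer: -1848746/3 ≈ -6.1625e+5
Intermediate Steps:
Q = -1853425 (Q = 2975*(-623) = -1853425)
(4679 + Q)/(P(30, O) + L(0)³) = (4679 - 1853425)/(30 + (-3)³) = -1848746/(30 - 27) = -1848746/3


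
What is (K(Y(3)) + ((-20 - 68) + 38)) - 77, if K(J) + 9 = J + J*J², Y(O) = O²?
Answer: 602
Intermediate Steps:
K(J) = -9 + J + J³ (K(J) = -9 + (J + J*J²) = -9 + (J + J³) = -9 + J + J³)
(K(Y(3)) + ((-20 - 68) + 38)) - 77 = ((-9 + 3² + (3²)³) + ((-20 - 68) + 38)) - 77 = ((-9 + 9 + 9³) + (-88 + 38)) - 77 = ((-9 + 9 + 729) - 50) - 77 = (729 - 50) - 77 = 679 - 77 = 602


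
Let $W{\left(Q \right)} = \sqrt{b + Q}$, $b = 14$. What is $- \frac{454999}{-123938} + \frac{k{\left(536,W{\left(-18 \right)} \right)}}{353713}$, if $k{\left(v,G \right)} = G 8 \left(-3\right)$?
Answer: $\frac{454999}{123938} - \frac{48 i}{353713} \approx 3.6712 - 0.0001357 i$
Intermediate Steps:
$W{\left(Q \right)} = \sqrt{14 + Q}$
$k{\left(v,G \right)} = - 24 G$ ($k{\left(v,G \right)} = 8 G \left(-3\right) = - 24 G$)
$- \frac{454999}{-123938} + \frac{k{\left(536,W{\left(-18 \right)} \right)}}{353713} = - \frac{454999}{-123938} + \frac{\left(-24\right) \sqrt{14 - 18}}{353713} = \left(-454999\right) \left(- \frac{1}{123938}\right) + - 24 \sqrt{-4} \cdot \frac{1}{353713} = \frac{454999}{123938} + - 24 \cdot 2 i \frac{1}{353713} = \frac{454999}{123938} + - 48 i \frac{1}{353713} = \frac{454999}{123938} - \frac{48 i}{353713}$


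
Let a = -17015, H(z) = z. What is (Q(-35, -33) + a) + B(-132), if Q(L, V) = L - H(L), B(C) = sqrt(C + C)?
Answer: -17015 + 2*I*sqrt(66) ≈ -17015.0 + 16.248*I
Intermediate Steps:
B(C) = sqrt(2)*sqrt(C) (B(C) = sqrt(2*C) = sqrt(2)*sqrt(C))
Q(L, V) = 0 (Q(L, V) = L - L = 0)
(Q(-35, -33) + a) + B(-132) = (0 - 17015) + sqrt(2)*sqrt(-132) = -17015 + sqrt(2)*(2*I*sqrt(33)) = -17015 + 2*I*sqrt(66)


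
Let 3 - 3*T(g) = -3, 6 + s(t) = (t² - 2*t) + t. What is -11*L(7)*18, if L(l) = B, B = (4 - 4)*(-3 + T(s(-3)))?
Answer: 0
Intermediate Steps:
s(t) = -6 + t² - t (s(t) = -6 + ((t² - 2*t) + t) = -6 + (t² - t) = -6 + t² - t)
T(g) = 2 (T(g) = 1 - ⅓*(-3) = 1 + 1 = 2)
B = 0 (B = (4 - 4)*(-3 + 2) = 0*(-1) = 0)
L(l) = 0
-11*L(7)*18 = -11*0*18 = 0*18 = 0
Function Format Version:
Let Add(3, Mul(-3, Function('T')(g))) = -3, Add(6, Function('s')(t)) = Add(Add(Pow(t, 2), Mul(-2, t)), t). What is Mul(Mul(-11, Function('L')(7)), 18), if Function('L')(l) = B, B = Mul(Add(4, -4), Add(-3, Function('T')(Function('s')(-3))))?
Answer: 0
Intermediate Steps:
Function('s')(t) = Add(-6, Pow(t, 2), Mul(-1, t)) (Function('s')(t) = Add(-6, Add(Add(Pow(t, 2), Mul(-2, t)), t)) = Add(-6, Add(Pow(t, 2), Mul(-1, t))) = Add(-6, Pow(t, 2), Mul(-1, t)))
Function('T')(g) = 2 (Function('T')(g) = Add(1, Mul(Rational(-1, 3), -3)) = Add(1, 1) = 2)
B = 0 (B = Mul(Add(4, -4), Add(-3, 2)) = Mul(0, -1) = 0)
Function('L')(l) = 0
Mul(Mul(-11, Function('L')(7)), 18) = Mul(Mul(-11, 0), 18) = Mul(0, 18) = 0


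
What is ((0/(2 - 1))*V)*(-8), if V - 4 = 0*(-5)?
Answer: 0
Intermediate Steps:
V = 4 (V = 4 + 0*(-5) = 4 + 0 = 4)
((0/(2 - 1))*V)*(-8) = ((0/(2 - 1))*4)*(-8) = ((0/1)*4)*(-8) = ((0*1)*4)*(-8) = (0*4)*(-8) = 0*(-8) = 0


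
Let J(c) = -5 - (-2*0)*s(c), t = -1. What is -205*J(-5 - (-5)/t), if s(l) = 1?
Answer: 1025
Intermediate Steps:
J(c) = -5 (J(c) = -5 - (-2*0) = -5 - 0 = -5 - 1*0 = -5 + 0 = -5)
-205*J(-5 - (-5)/t) = -205*(-5) = 1025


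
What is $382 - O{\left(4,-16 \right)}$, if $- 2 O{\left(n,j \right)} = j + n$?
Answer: $376$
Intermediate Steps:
$O{\left(n,j \right)} = - \frac{j}{2} - \frac{n}{2}$ ($O{\left(n,j \right)} = - \frac{j + n}{2} = - \frac{j}{2} - \frac{n}{2}$)
$382 - O{\left(4,-16 \right)} = 382 - \left(\left(- \frac{1}{2}\right) \left(-16\right) - 2\right) = 382 - \left(8 - 2\right) = 382 - 6 = 376$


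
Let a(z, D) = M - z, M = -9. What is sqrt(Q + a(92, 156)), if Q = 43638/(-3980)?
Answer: I*sqrt(443389910)/1990 ≈ 10.581*I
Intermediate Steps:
Q = -21819/1990 (Q = 43638*(-1/3980) = -21819/1990 ≈ -10.964)
a(z, D) = -9 - z
sqrt(Q + a(92, 156)) = sqrt(-21819/1990 + (-9 - 1*92)) = sqrt(-21819/1990 + (-9 - 92)) = sqrt(-21819/1990 - 101) = sqrt(-222809/1990) = I*sqrt(443389910)/1990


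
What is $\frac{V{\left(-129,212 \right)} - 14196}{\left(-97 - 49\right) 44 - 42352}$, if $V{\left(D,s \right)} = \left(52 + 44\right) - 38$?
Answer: $\frac{7069}{24388} \approx 0.28986$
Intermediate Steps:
$V{\left(D,s \right)} = 58$ ($V{\left(D,s \right)} = 96 - 38 = 58$)
$\frac{V{\left(-129,212 \right)} - 14196}{\left(-97 - 49\right) 44 - 42352} = \frac{58 - 14196}{\left(-97 - 49\right) 44 - 42352} = - \frac{14138}{\left(-146\right) 44 - 42352} = - \frac{14138}{-6424 - 42352} = - \frac{14138}{-48776} = \left(-14138\right) \left(- \frac{1}{48776}\right) = \frac{7069}{24388}$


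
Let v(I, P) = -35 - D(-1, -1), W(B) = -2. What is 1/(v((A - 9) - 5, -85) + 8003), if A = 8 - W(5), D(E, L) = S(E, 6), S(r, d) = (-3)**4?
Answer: 1/7887 ≈ 0.00012679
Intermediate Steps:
S(r, d) = 81
D(E, L) = 81
A = 10 (A = 8 - 1*(-2) = 8 + 2 = 10)
v(I, P) = -116 (v(I, P) = -35 - 1*81 = -35 - 81 = -116)
1/(v((A - 9) - 5, -85) + 8003) = 1/(-116 + 8003) = 1/7887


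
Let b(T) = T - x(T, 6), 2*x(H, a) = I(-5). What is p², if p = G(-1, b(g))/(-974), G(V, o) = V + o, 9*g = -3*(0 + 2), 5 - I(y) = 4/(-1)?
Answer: 1369/34152336 ≈ 4.0085e-5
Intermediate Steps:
I(y) = 9 (I(y) = 5 - 4/(-1) = 5 - 4*(-1) = 5 - 1*(-4) = 5 + 4 = 9)
x(H, a) = 9/2 (x(H, a) = (½)*9 = 9/2)
g = -⅔ (g = (-3*(0 + 2))/9 = (-3*2)/9 = (⅑)*(-6) = -⅔ ≈ -0.66667)
b(T) = -9/2 + T (b(T) = T - 1*9/2 = T - 9/2 = -9/2 + T)
p = 37/5844 (p = (-1 + (-9/2 - ⅔))/(-974) = (-1 - 31/6)*(-1/974) = -37/6*(-1/974) = 37/5844 ≈ 0.0063313)
p² = (37/5844)² = 1369/34152336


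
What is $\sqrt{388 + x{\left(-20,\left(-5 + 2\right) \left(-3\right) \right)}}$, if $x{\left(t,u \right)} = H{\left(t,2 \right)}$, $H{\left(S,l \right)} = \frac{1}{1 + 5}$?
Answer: $\frac{\sqrt{13974}}{6} \approx 19.702$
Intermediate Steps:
$H{\left(S,l \right)} = \frac{1}{6}$
$x{\left(t,u \right)} = \frac{1}{6}$
$\sqrt{388 + x{\left(-20,\left(-5 + 2\right) \left(-3\right) \right)}} = \sqrt{388 + \frac{1}{6}} = \sqrt{\frac{2329}{6}} = \frac{\sqrt{13974}}{6}$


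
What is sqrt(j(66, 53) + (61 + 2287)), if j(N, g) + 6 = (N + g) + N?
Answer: 19*sqrt(7) ≈ 50.269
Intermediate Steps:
j(N, g) = -6 + g + 2*N (j(N, g) = -6 + ((N + g) + N) = -6 + (g + 2*N) = -6 + g + 2*N)
sqrt(j(66, 53) + (61 + 2287)) = sqrt((-6 + 53 + 2*66) + (61 + 2287)) = sqrt((-6 + 53 + 132) + 2348) = sqrt(179 + 2348) = sqrt(2527) = 19*sqrt(7)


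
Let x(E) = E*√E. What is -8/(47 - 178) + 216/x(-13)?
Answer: 8/131 + 216*I*√13/169 ≈ 0.061069 + 4.6083*I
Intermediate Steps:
x(E) = E^(3/2)
-8/(47 - 178) + 216/x(-13) = -8/(47 - 178) + 216/((-13)^(3/2)) = -8/(-131) + 216/((-13*I*√13)) = -8*(-1/131) + 216*(I*√13/169) = 8/131 + 216*I*√13/169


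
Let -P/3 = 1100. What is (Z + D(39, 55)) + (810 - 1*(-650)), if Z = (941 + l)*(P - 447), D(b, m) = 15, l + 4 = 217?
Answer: -4322563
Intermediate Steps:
l = 213 (l = -4 + 217 = 213)
P = -3300 (P = -3*1100 = -3300)
Z = -4324038 (Z = (941 + 213)*(-3300 - 447) = 1154*(-3747) = -4324038)
(Z + D(39, 55)) + (810 - 1*(-650)) = (-4324038 + 15) + (810 - 1*(-650)) = -4324023 + (810 + 650) = -4324023 + 1460 = -4322563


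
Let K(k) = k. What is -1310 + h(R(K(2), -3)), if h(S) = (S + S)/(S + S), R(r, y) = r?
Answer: -1309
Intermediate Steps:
h(S) = 1 (h(S) = (2*S)/((2*S)) = (2*S)*(1/(2*S)) = 1)
-1310 + h(R(K(2), -3)) = -1310 + 1 = -1309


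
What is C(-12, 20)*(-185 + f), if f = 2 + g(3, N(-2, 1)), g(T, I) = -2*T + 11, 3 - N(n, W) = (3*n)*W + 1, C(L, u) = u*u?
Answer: -71200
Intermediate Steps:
C(L, u) = u²
N(n, W) = 2 - 3*W*n (N(n, W) = 3 - ((3*n)*W + 1) = 3 - (3*W*n + 1) = 3 - (1 + 3*W*n) = 3 + (-1 - 3*W*n) = 2 - 3*W*n)
g(T, I) = 11 - 2*T
f = 7 (f = 2 + (11 - 2*3) = 2 + (11 - 6) = 2 + 5 = 7)
C(-12, 20)*(-185 + f) = 20²*(-185 + 7) = 400*(-178) = -71200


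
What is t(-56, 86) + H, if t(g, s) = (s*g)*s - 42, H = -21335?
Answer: -435553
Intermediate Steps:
t(g, s) = -42 + g*s² (t(g, s) = (g*s)*s - 42 = g*s² - 42 = -42 + g*s²)
t(-56, 86) + H = (-42 - 56*86²) - 21335 = (-42 - 56*7396) - 21335 = (-42 - 414176) - 21335 = -414218 - 21335 = -435553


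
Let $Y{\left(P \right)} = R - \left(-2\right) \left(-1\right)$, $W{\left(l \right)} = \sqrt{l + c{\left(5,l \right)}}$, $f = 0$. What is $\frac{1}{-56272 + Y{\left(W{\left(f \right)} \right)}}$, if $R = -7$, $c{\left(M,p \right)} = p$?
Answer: $- \frac{1}{56281} \approx -1.7768 \cdot 10^{-5}$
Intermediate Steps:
$W{\left(l \right)} = \sqrt{2} \sqrt{l}$ ($W{\left(l \right)} = \sqrt{l + l} = \sqrt{2 l} = \sqrt{2} \sqrt{l}$)
$Y{\left(P \right)} = -9$ ($Y{\left(P \right)} = -7 - \left(-2\right) \left(-1\right) = -7 - 2 = -9$)
$\frac{1}{-56272 + Y{\left(W{\left(f \right)} \right)}} = \frac{1}{-56272 - 9} = \frac{1}{-56281} = - \frac{1}{56281}$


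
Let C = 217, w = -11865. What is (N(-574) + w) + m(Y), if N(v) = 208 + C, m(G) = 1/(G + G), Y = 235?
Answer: -5376799/470 ≈ -11440.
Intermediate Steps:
m(G) = 1/(2*G)
N(v) = 425 (N(v) = 208 + 217 = 425)
(N(-574) + w) + m(Y) = (425 - 11865) + (½)/235 = -11440 + (½)*(1/235) = -11440 + 1/470 = -5376799/470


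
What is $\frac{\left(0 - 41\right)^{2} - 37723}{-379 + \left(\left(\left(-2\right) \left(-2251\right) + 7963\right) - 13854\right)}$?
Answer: $\frac{18021}{884} \approx 20.386$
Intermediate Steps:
$\frac{\left(0 - 41\right)^{2} - 37723}{-379 + \left(\left(\left(-2\right) \left(-2251\right) + 7963\right) - 13854\right)} = \frac{\left(-41\right)^{2} - 37723}{-379 + \left(\left(4502 + 7963\right) - 13854\right)} = \frac{1681 - 37723}{-379 + \left(12465 - 13854\right)} = - \frac{36042}{-379 - 1389} = - \frac{36042}{-1768} = \left(-36042\right) \left(- \frac{1}{1768}\right) = \frac{18021}{884}$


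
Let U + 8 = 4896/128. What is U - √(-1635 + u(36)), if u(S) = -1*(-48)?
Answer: 121/4 - 23*I*√3 ≈ 30.25 - 39.837*I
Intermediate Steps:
u(S) = 48
U = 121/4 (U = -8 + 4896/128 = -8 + 4896*(1/128) = -8 + 153/4 = 121/4 ≈ 30.250)
U - √(-1635 + u(36)) = 121/4 - √(-1635 + 48) = 121/4 - √(-1587) = 121/4 - 23*I*√3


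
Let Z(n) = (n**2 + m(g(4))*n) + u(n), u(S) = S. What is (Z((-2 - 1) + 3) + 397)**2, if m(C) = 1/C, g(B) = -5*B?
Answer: 157609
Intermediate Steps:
m(C) = 1/C
Z(n) = n**2 + 19*n/20 (Z(n) = (n**2 + n/((-5*4))) + n = (n**2 + n/(-20)) + n = (n**2 - n/20) + n = n**2 + 19*n/20)
(Z((-2 - 1) + 3) + 397)**2 = (((-2 - 1) + 3)*(19 + 20*((-2 - 1) + 3))/20 + 397)**2 = ((-3 + 3)*(19 + 20*(-3 + 3))/20 + 397)**2 = ((1/20)*0*(19 + 20*0) + 397)**2 = ((1/20)*0*(19 + 0) + 397)**2 = ((1/20)*0*19 + 397)**2 = (0 + 397)**2 = 397**2 = 157609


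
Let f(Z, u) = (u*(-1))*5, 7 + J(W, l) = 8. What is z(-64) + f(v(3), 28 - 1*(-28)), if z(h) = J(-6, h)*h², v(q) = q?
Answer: 3816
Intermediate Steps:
J(W, l) = 1 (J(W, l) = -7 + 8 = 1)
z(h) = h² (z(h) = 1*h² = h²)
f(Z, u) = -5*u (f(Z, u) = -u*5 = -5*u)
z(-64) + f(v(3), 28 - 1*(-28)) = (-64)² - 5*(28 - 1*(-28)) = 4096 - 5*(28 + 28) = 4096 - 5*56 = 4096 - 280 = 3816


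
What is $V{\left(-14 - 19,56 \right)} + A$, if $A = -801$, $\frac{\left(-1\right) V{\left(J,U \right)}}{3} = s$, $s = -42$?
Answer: $-675$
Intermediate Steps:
$V{\left(J,U \right)} = 126$ ($V{\left(J,U \right)} = \left(-3\right) \left(-42\right) = 126$)
$V{\left(-14 - 19,56 \right)} + A = 126 - 801 = -675$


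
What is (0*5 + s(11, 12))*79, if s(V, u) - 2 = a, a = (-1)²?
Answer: 237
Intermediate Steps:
a = 1
s(V, u) = 3 (s(V, u) = 2 + 1 = 3)
(0*5 + s(11, 12))*79 = (0*5 + 3)*79 = (0 + 3)*79 = 3*79 = 237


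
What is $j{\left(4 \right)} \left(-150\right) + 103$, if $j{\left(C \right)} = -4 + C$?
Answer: $103$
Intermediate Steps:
$j{\left(4 \right)} \left(-150\right) + 103 = \left(-4 + 4\right) \left(-150\right) + 103 = 0 \left(-150\right) + 103 = 0 + 103 = 103$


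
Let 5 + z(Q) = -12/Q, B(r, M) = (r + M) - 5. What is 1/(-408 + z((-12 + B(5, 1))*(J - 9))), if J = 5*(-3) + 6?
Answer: -33/13631 ≈ -0.0024210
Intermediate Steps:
B(r, M) = -5 + M + r (B(r, M) = (M + r) - 5 = -5 + M + r)
J = -9 (J = -15 + 6 = -9)
z(Q) = -5 - 12/Q
1/(-408 + z((-12 + B(5, 1))*(J - 9))) = 1/(-408 + (-5 - 12*1/((-12 + (-5 + 1 + 5))*(-9 - 9)))) = 1/(-408 + (-5 - 12*(-1/(18*(-12 + 1))))) = 1/(-408 + (-5 - 12/((-11*(-18))))) = 1/(-408 + (-5 - 12/198)) = 1/(-408 + (-5 - 12*1/198)) = 1/(-408 + (-5 - 2/33)) = 1/(-408 - 167/33) = 1/(-13631/33) = -33/13631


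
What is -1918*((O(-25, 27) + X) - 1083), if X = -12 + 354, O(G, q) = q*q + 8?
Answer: 7672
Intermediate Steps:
O(G, q) = 8 + q² (O(G, q) = q² + 8 = 8 + q²)
X = 342
-1918*((O(-25, 27) + X) - 1083) = -1918*(((8 + 27²) + 342) - 1083) = -1918*(((8 + 729) + 342) - 1083) = -1918*((737 + 342) - 1083) = -1918*(1079 - 1083) = -1918*(-4) = 7672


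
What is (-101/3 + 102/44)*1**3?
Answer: -2069/66 ≈ -31.348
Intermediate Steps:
(-101/3 + 102/44)*1**3 = (-101*1/3 + 102*(1/44))*1 = (-101/3 + 51/22)*1 = -2069/66*1 = -2069/66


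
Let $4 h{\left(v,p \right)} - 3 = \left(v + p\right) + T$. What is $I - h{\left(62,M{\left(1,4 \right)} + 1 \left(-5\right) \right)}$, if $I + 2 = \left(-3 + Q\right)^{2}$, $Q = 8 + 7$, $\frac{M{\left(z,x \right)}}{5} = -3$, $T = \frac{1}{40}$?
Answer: $\frac{20919}{160} \approx 130.74$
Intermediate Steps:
$T = \frac{1}{40} \approx 0.025$
$M{\left(z,x \right)} = -15$ ($M{\left(z,x \right)} = 5 \left(-3\right) = -15$)
$Q = 15$
$I = 142$ ($I = -2 + \left(-3 + 15\right)^{2} = -2 + 12^{2} = -2 + 144 = 142$)
$h{\left(v,p \right)} = \frac{121}{160} + \frac{p}{4} + \frac{v}{4}$ ($h{\left(v,p \right)} = \frac{3}{4} + \frac{\left(v + p\right) + \frac{1}{40}}{4} = \frac{3}{4} + \frac{\left(p + v\right) + \frac{1}{40}}{4} = \frac{3}{4} + \frac{\frac{1}{40} + p + v}{4} = \frac{3}{4} + \left(\frac{1}{160} + \frac{p}{4} + \frac{v}{4}\right) = \frac{121}{160} + \frac{p}{4} + \frac{v}{4}$)
$I - h{\left(62,M{\left(1,4 \right)} + 1 \left(-5\right) \right)} = 142 - \left(\frac{121}{160} + \frac{-15 + 1 \left(-5\right)}{4} + \frac{1}{4} \cdot 62\right) = 142 - \left(\frac{121}{160} + \frac{-15 - 5}{4} + \frac{31}{2}\right) = 142 - \left(\frac{121}{160} + \frac{1}{4} \left(-20\right) + \frac{31}{2}\right) = 142 - \left(\frac{121}{160} - 5 + \frac{31}{2}\right) = 142 - \frac{1801}{160} = \frac{20919}{160}$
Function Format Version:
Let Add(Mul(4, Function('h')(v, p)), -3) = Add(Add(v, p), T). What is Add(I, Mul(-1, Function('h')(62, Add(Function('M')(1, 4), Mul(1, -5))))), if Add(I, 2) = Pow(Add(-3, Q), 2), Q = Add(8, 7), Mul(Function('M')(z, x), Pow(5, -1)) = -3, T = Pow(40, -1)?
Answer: Rational(20919, 160) ≈ 130.74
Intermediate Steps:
T = Rational(1, 40) ≈ 0.025000
Function('M')(z, x) = -15 (Function('M')(z, x) = Mul(5, -3) = -15)
Q = 15
I = 142 (I = Add(-2, Pow(Add(-3, 15), 2)) = Add(-2, Pow(12, 2)) = Add(-2, 144) = 142)
Function('h')(v, p) = Add(Rational(121, 160), Mul(Rational(1, 4), p), Mul(Rational(1, 4), v)) (Function('h')(v, p) = Add(Rational(3, 4), Mul(Rational(1, 4), Add(Add(v, p), Rational(1, 40)))) = Add(Rational(3, 4), Mul(Rational(1, 4), Add(Add(p, v), Rational(1, 40)))) = Add(Rational(3, 4), Mul(Rational(1, 4), Add(Rational(1, 40), p, v))) = Add(Rational(3, 4), Add(Rational(1, 160), Mul(Rational(1, 4), p), Mul(Rational(1, 4), v))) = Add(Rational(121, 160), Mul(Rational(1, 4), p), Mul(Rational(1, 4), v)))
Add(I, Mul(-1, Function('h')(62, Add(Function('M')(1, 4), Mul(1, -5))))) = Add(142, Mul(-1, Add(Rational(121, 160), Mul(Rational(1, 4), Add(-15, Mul(1, -5))), Mul(Rational(1, 4), 62)))) = Add(142, Mul(-1, Add(Rational(121, 160), Mul(Rational(1, 4), Add(-15, -5)), Rational(31, 2)))) = Add(142, Mul(-1, Add(Rational(121, 160), Mul(Rational(1, 4), -20), Rational(31, 2)))) = Add(142, Mul(-1, Add(Rational(121, 160), -5, Rational(31, 2)))) = Add(142, Mul(-1, Rational(1801, 160))) = Add(142, Rational(-1801, 160)) = Rational(20919, 160)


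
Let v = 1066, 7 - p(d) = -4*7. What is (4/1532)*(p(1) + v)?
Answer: 1101/383 ≈ 2.8747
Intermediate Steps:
p(d) = 35 (p(d) = 7 - (-4)*7 = 7 - 1*(-28) = 7 + 28 = 35)
(4/1532)*(p(1) + v) = (4/1532)*(35 + 1066) = (4*(1/1532))*1101 = (1/383)*1101 = 1101/383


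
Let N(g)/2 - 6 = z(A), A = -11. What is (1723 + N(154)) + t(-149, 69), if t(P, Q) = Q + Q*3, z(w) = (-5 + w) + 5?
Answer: 1989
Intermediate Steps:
z(w) = w
N(g) = -10 (N(g) = 12 + 2*(-11) = 12 - 22 = -10)
t(P, Q) = 4*Q (t(P, Q) = Q + 3*Q = 4*Q)
(1723 + N(154)) + t(-149, 69) = (1723 - 10) + 4*69 = 1713 + 276 = 1989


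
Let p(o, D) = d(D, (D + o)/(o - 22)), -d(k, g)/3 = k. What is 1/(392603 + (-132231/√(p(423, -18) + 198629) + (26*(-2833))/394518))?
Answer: 3035203194202422330156/1191628632607292657639670791 + 5145255393813711*√198683/1191628632607292657639670791 ≈ 2.5490e-6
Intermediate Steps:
d(k, g) = -3*k
p(o, D) = -3*D
1/(392603 + (-132231/√(p(423, -18) + 198629) + (26*(-2833))/394518)) = 1/(392603 + (-132231/√(-3*(-18) + 198629) + (26*(-2833))/394518)) = 1/(392603 + (-132231/√(54 + 198629) - 73658*1/394518)) = 1/(392603 + (-132231*√198683/198683 - 36829/197259)) = 1/(392603 + (-36829/197259 - 132231*√198683/198683)) = 1/(77444438348/197259 - 132231*√198683/198683)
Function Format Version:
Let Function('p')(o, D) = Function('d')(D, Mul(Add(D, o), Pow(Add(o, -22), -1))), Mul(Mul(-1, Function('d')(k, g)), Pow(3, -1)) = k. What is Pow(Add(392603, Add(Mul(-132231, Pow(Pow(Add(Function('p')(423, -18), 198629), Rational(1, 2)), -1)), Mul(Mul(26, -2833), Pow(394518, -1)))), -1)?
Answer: Add(Rational(3035203194202422330156, 1191628632607292657639670791), Mul(Rational(5145255393813711, 1191628632607292657639670791), Pow(198683, Rational(1, 2)))) ≈ 2.5490e-6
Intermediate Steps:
Function('d')(k, g) = Mul(-3, k)
Function('p')(o, D) = Mul(-3, D)
Pow(Add(392603, Add(Mul(-132231, Pow(Pow(Add(Function('p')(423, -18), 198629), Rational(1, 2)), -1)), Mul(Mul(26, -2833), Pow(394518, -1)))), -1) = Pow(Add(392603, Add(Mul(-132231, Pow(Pow(Add(Mul(-3, -18), 198629), Rational(1, 2)), -1)), Mul(Mul(26, -2833), Pow(394518, -1)))), -1) = Pow(Add(392603, Add(Mul(-132231, Pow(Pow(Add(54, 198629), Rational(1, 2)), -1)), Mul(-73658, Rational(1, 394518)))), -1) = Pow(Add(392603, Add(Mul(-132231, Pow(Pow(198683, Rational(1, 2)), -1)), Rational(-36829, 197259))), -1) = Pow(Add(392603, Add(Mul(-132231, Mul(Rational(1, 198683), Pow(198683, Rational(1, 2)))), Rational(-36829, 197259))), -1) = Pow(Add(392603, Add(Mul(Rational(-132231, 198683), Pow(198683, Rational(1, 2))), Rational(-36829, 197259))), -1) = Pow(Add(392603, Add(Rational(-36829, 197259), Mul(Rational(-132231, 198683), Pow(198683, Rational(1, 2))))), -1) = Pow(Add(Rational(77444438348, 197259), Mul(Rational(-132231, 198683), Pow(198683, Rational(1, 2)))), -1)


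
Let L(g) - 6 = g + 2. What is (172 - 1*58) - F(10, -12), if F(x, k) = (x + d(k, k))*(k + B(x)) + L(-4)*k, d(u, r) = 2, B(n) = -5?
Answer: 366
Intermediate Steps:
L(g) = 8 + g (L(g) = 6 + (g + 2) = 6 + (2 + g) = 8 + g)
F(x, k) = 4*k + (-5 + k)*(2 + x) (F(x, k) = (x + 2)*(k - 5) + (8 - 4)*k = (2 + x)*(-5 + k) + 4*k = (-5 + k)*(2 + x) + 4*k = 4*k + (-5 + k)*(2 + x))
(172 - 1*58) - F(10, -12) = (172 - 1*58) - (-10 - 5*10 + 6*(-12) - 12*10) = (172 - 58) - (-10 - 50 - 72 - 120) = 114 - 1*(-252) = 114 + 252 = 366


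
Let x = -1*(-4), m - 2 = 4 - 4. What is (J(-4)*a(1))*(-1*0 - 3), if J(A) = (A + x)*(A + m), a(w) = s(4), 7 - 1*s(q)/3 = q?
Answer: 0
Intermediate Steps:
s(q) = 21 - 3*q
m = 2 (m = 2 + (4 - 4) = 2 + 0 = 2)
a(w) = 9 (a(w) = 21 - 3*4 = 21 - 12 = 9)
x = 4
J(A) = (2 + A)*(4 + A) (J(A) = (A + 4)*(A + 2) = (4 + A)*(2 + A) = (2 + A)*(4 + A))
(J(-4)*a(1))*(-1*0 - 3) = ((8 + (-4)² + 6*(-4))*9)*(-1*0 - 3) = ((8 + 16 - 24)*9)*(0 - 3) = (0*9)*(-3) = 0*(-3) = 0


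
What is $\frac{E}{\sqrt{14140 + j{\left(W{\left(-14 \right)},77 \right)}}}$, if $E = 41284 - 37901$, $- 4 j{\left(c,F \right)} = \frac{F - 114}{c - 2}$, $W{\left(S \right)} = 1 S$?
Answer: $\frac{27064 \sqrt{100547}}{301641} \approx 28.45$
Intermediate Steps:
$W{\left(S \right)} = S$
$j{\left(c,F \right)} = - \frac{-114 + F}{4 \left(-2 + c\right)}$ ($j{\left(c,F \right)} = - \frac{\left(F - 114\right) \frac{1}{c - 2}}{4} = - \frac{\left(-114 + F\right) \frac{1}{-2 + c}}{4} = - \frac{\frac{1}{-2 + c} \left(-114 + F\right)}{4} = - \frac{-114 + F}{4 \left(-2 + c\right)}$)
$E = 3383$ ($E = 41284 - 37901 = 3383$)
$\frac{E}{\sqrt{14140 + j{\left(W{\left(-14 \right)},77 \right)}}} = \frac{3383}{\sqrt{14140 + \frac{114 - 77}{4 \left(-2 - 14\right)}}} = \frac{3383}{\sqrt{14140 + \frac{114 - 77}{4 \left(-16\right)}}} = \frac{3383}{\sqrt{14140 + \frac{1}{4} \left(- \frac{1}{16}\right) 37}} = \frac{3383}{\sqrt{14140 - \frac{37}{64}}} = \frac{3383}{\sqrt{\frac{904923}{64}}} = \frac{3383}{\frac{3}{8} \sqrt{100547}} = 3383 \frac{8 \sqrt{100547}}{301641} = \frac{27064 \sqrt{100547}}{301641}$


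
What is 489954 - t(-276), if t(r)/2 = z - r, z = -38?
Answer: 489478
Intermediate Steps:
t(r) = -76 - 2*r (t(r) = 2*(-38 - r) = -76 - 2*r)
489954 - t(-276) = 489954 - (-76 - 2*(-276)) = 489954 - (-76 + 552) = 489954 - 1*476 = 489954 - 476 = 489478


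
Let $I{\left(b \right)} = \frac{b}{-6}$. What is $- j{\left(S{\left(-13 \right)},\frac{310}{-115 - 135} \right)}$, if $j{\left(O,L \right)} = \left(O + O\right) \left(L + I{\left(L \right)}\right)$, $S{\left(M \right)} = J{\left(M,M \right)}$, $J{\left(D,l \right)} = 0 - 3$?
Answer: $- \frac{31}{5} \approx -6.2$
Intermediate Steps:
$I{\left(b \right)} = - \frac{b}{6}$ ($I{\left(b \right)} = b \left(- \frac{1}{6}\right) = - \frac{b}{6}$)
$J{\left(D,l \right)} = -3$ ($J{\left(D,l \right)} = 0 - 3 = -3$)
$S{\left(M \right)} = -3$
$j{\left(O,L \right)} = \frac{5 L O}{3}$ ($j{\left(O,L \right)} = \left(O + O\right) \left(L - \frac{L}{6}\right) = 2 O \frac{5 L}{6} = \frac{5 L O}{3}$)
$- j{\left(S{\left(-13 \right)},\frac{310}{-115 - 135} \right)} = - \frac{5 \frac{310}{-115 - 135} \left(-3\right)}{3} = - \frac{5 \frac{310}{-250} \left(-3\right)}{3} = - \frac{5 \cdot 310 \left(- \frac{1}{250}\right) \left(-3\right)}{3} = - \frac{5 \left(-31\right) \left(-3\right)}{3 \cdot 25} = \left(-1\right) \frac{31}{5} = - \frac{31}{5}$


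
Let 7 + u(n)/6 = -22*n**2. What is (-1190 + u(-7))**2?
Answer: 59290000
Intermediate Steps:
u(n) = -42 - 132*n**2 (u(n) = -42 + 6*(-22*n**2) = -42 - 132*n**2)
(-1190 + u(-7))**2 = (-1190 + (-42 - 132*(-7)**2))**2 = (-1190 + (-42 - 132*49))**2 = (-1190 + (-42 - 6468))**2 = (-1190 - 6510)**2 = (-7700)**2 = 59290000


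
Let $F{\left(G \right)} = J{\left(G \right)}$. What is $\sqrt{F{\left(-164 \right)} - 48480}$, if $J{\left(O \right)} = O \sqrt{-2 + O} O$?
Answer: $4 \sqrt{-3030 + 1681 i \sqrt{166}} \approx 388.22 + 446.31 i$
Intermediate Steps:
$J{\left(O \right)} = O^{2} \sqrt{-2 + O}$
$F{\left(G \right)} = G^{2} \sqrt{-2 + G}$
$\sqrt{F{\left(-164 \right)} - 48480} = \sqrt{\left(-164\right)^{2} \sqrt{-2 - 164} - 48480} = \sqrt{26896 \sqrt{-166} - 48480} = \sqrt{26896 i \sqrt{166} - 48480} = \sqrt{-48480 + 26896 i \sqrt{166}}$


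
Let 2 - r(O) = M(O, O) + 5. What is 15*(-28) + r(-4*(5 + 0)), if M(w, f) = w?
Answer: -403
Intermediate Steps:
r(O) = -3 - O (r(O) = 2 - (O + 5) = 2 - (5 + O) = 2 + (-5 - O) = -3 - O)
15*(-28) + r(-4*(5 + 0)) = 15*(-28) + (-3 - (-4)*(5 + 0)) = -420 + (-3 - (-4)*5) = -420 + (-3 - 1*(-20)) = -420 + (-3 + 20) = -420 + 17 = -403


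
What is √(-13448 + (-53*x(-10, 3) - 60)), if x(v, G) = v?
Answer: 3*I*√1442 ≈ 113.92*I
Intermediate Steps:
√(-13448 + (-53*x(-10, 3) - 60)) = √(-13448 + (-53*(-10) - 60)) = √(-13448 + (530 - 60)) = √(-13448 + 470) = √(-12978) = 3*I*√1442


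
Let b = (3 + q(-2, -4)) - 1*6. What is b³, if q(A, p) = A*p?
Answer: 125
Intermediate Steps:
b = 5 (b = (3 - 2*(-4)) - 1*6 = (3 + 8) - 6 = 11 - 6 = 5)
b³ = 5³ = 125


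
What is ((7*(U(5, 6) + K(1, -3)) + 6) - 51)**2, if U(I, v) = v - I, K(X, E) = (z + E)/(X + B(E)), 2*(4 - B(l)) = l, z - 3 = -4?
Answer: 302500/169 ≈ 1789.9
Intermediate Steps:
z = -1 (z = 3 - 4 = -1)
B(l) = 4 - l/2
K(X, E) = (-1 + E)/(4 + X - E/2) (K(X, E) = (-1 + E)/(X + (4 - E/2)) = (-1 + E)/(4 + X - E/2))
((7*(U(5, 6) + K(1, -3)) + 6) - 51)**2 = ((7*((6 - 1*5) + 2*(-1 - 3)/(8 - 1*(-3) + 2*1)) + 6) - 51)**2 = ((7*((6 - 5) + 2*(-4)/(8 + 3 + 2)) + 6) - 51)**2 = ((7*(1 + 2*(-4)/13) + 6) - 51)**2 = ((7*(1 + 2*(1/13)*(-4)) + 6) - 51)**2 = ((7*(1 - 8/13) + 6) - 51)**2 = ((7*(5/13) + 6) - 51)**2 = ((35/13 + 6) - 51)**2 = (113/13 - 51)**2 = (-550/13)**2 = 302500/169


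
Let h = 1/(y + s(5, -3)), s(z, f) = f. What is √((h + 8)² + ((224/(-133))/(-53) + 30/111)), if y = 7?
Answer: √1518494829785/149036 ≈ 8.2683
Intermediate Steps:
h = ¼ (h = 1/(7 - 3) = 1/4 = ¼ ≈ 0.25000)
√((h + 8)² + ((224/(-133))/(-53) + 30/111)) = √((¼ + 8)² + ((224/(-133))/(-53) + 30/111)) = √((33/4)² + ((224*(-1/133))*(-1/53) + 30*(1/111))) = √(1089/16 + (-32/19*(-1/53) + 10/37)) = √(1089/16 + (32/1007 + 10/37)) = √(1089/16 + 11254/37259) = √(40755115/596144) = √1518494829785/149036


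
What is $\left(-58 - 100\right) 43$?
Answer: $-6794$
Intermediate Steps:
$\left(-58 - 100\right) 43 = \left(-158\right) 43 = -6794$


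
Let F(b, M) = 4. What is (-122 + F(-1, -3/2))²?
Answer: 13924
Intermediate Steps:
(-122 + F(-1, -3/2))² = (-122 + 4)² = (-118)² = 13924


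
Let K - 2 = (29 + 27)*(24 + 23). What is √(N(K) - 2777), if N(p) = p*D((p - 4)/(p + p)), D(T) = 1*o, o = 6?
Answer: √13027 ≈ 114.14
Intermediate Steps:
D(T) = 6 (D(T) = 1*6 = 6)
K = 2634 (K = 2 + (29 + 27)*(24 + 23) = 2 + 56*47 = 2 + 2632 = 2634)
N(p) = 6*p (N(p) = p*6 = 6*p)
√(N(K) - 2777) = √(6*2634 - 2777) = √(15804 - 2777) = √13027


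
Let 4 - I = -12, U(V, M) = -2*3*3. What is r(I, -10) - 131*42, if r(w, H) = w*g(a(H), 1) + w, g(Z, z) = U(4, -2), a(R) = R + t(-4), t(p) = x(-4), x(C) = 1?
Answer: -5774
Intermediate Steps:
t(p) = 1
U(V, M) = -18 (U(V, M) = -6*3 = -18)
I = 16 (I = 4 - 1*(-12) = 4 + 12 = 16)
a(R) = 1 + R (a(R) = R + 1 = 1 + R)
g(Z, z) = -18
r(w, H) = -17*w (r(w, H) = w*(-18) + w = -18*w + w = -17*w)
r(I, -10) - 131*42 = -17*16 - 131*42 = -272 - 5502 = -5774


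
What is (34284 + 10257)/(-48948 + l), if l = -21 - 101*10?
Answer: -44541/49979 ≈ -0.89119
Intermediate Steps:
l = -1031 (l = -21 - 1010 = -1031)
(34284 + 10257)/(-48948 + l) = (34284 + 10257)/(-48948 - 1031) = 44541/(-49979) = 44541*(-1/49979) = -44541/49979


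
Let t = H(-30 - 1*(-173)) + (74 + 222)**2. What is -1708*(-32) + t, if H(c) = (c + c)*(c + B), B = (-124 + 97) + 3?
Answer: 176306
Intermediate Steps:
B = -24 (B = -27 + 3 = -24)
H(c) = 2*c*(-24 + c) (H(c) = (c + c)*(c - 24) = (2*c)*(-24 + c) = 2*c*(-24 + c))
t = 121650 (t = 2*(-30 - 1*(-173))*(-24 + (-30 - 1*(-173))) + (74 + 222)**2 = 2*(-30 + 173)*(-24 + (-30 + 173)) + 296**2 = 2*143*(-24 + 143) + 87616 = 2*143*119 + 87616 = 34034 + 87616 = 121650)
-1708*(-32) + t = -1708*(-32) + 121650 = 54656 + 121650 = 176306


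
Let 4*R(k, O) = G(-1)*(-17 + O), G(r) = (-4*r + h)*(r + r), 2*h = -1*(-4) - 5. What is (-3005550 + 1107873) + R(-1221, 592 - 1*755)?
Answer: -1897362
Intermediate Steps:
h = -½ (h = (-1*(-4) - 5)/2 = (4 - 5)/2 = (½)*(-1) = -½ ≈ -0.50000)
G(r) = 2*r*(-½ - 4*r) (G(r) = (-4*r - ½)*(r + r) = (-½ - 4*r)*(2*r) = 2*r*(-½ - 4*r))
R(k, O) = 119/4 - 7*O/4 (R(k, O) = ((-1*(-1)*(1 + 8*(-1)))*(-17 + O))/4 = ((-1*(-1)*(1 - 8))*(-17 + O))/4 = ((-1*(-1)*(-7))*(-17 + O))/4 = (-7*(-17 + O))/4 = (119 - 7*O)/4 = 119/4 - 7*O/4)
(-3005550 + 1107873) + R(-1221, 592 - 1*755) = (-3005550 + 1107873) + (119/4 - 7*(592 - 1*755)/4) = -1897677 + (119/4 - 7*(592 - 755)/4) = -1897677 + (119/4 - 7/4*(-163)) = -1897677 + (119/4 + 1141/4) = -1897677 + 315 = -1897362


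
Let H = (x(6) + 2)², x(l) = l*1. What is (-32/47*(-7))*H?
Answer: 14336/47 ≈ 305.02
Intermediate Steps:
x(l) = l
H = 64 (H = (6 + 2)² = 8² = 64)
(-32/47*(-7))*H = (-32/47*(-7))*64 = (-32*1/47*(-7))*64 = -32/47*(-7)*64 = (224/47)*64 = 14336/47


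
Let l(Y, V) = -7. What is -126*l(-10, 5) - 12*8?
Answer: 786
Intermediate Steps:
-126*l(-10, 5) - 12*8 = -126*(-7) - 12*8 = 882 - 96 = 786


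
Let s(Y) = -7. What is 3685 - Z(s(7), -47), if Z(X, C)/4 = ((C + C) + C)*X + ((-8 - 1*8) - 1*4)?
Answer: -183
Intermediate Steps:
Z(X, C) = -80 + 12*C*X (Z(X, C) = 4*(((C + C) + C)*X + ((-8 - 1*8) - 1*4)) = 4*((2*C + C)*X + ((-8 - 8) - 4)) = 4*((3*C)*X + (-16 - 4)) = 4*(3*C*X - 20) = 4*(-20 + 3*C*X) = -80 + 12*C*X)
3685 - Z(s(7), -47) = 3685 - (-80 + 12*(-47)*(-7)) = 3685 - (-80 + 3948) = 3685 - 1*3868 = 3685 - 3868 = -183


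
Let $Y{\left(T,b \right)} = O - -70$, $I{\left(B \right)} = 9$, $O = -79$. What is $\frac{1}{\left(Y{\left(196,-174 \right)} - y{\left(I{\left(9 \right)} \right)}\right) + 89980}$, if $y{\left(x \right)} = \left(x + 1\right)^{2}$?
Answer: $\frac{1}{89871} \approx 1.1127 \cdot 10^{-5}$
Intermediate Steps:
$y{\left(x \right)} = \left(1 + x\right)^{2}$
$Y{\left(T,b \right)} = -9$ ($Y{\left(T,b \right)} = -79 - -70 = -79 + 70 = -9$)
$\frac{1}{\left(Y{\left(196,-174 \right)} - y{\left(I{\left(9 \right)} \right)}\right) + 89980} = \frac{1}{\left(-9 - \left(1 + 9\right)^{2}\right) + 89980} = \frac{1}{\left(-9 - 10^{2}\right) + 89980} = \frac{1}{\left(-9 - 100\right) + 89980} = \frac{1}{-109 + 89980} = \frac{1}{89871}$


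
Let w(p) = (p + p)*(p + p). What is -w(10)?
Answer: -400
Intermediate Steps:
w(p) = 4*p² (w(p) = (2*p)*(2*p) = 4*p²)
-w(10) = -4*10² = -4*100 = -1*400 = -400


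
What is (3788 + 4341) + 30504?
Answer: 38633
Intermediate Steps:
(3788 + 4341) + 30504 = 8129 + 30504 = 38633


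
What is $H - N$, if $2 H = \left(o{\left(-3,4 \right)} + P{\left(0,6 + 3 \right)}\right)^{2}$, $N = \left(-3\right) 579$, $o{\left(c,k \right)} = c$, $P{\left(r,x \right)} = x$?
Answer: $1755$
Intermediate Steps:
$N = -1737$
$H = 18$ ($H = \frac{\left(-3 + \left(6 + 3\right)\right)^{2}}{2} = \frac{\left(-3 + 9\right)^{2}}{2} = \frac{6^{2}}{2} = \frac{1}{2} \cdot 36 = 18$)
$H - N = 18 - -1737 = 18 + 1737 = 1755$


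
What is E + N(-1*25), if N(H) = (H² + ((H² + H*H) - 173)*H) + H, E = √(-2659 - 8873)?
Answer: -26325 + 62*I*√3 ≈ -26325.0 + 107.39*I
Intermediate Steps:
E = 62*I*√3 (E = √(-11532) = 62*I*√3 ≈ 107.39*I)
N(H) = H + H² + H*(-173 + 2*H²) (N(H) = (H² + ((H² + H²) - 173)*H) + H = (H² + (2*H² - 173)*H) + H = (H² + (-173 + 2*H²)*H) + H = (H² + H*(-173 + 2*H²)) + H = H + H² + H*(-173 + 2*H²))
E + N(-1*25) = 62*I*√3 + (-1*25)*(-172 - 1*25 + 2*(-1*25)²) = 62*I*√3 - 25*(-172 - 25 + 2*(-25)²) = 62*I*√3 - 25*(-172 - 25 + 2*625) = 62*I*√3 - 25*(-172 - 25 + 1250) = 62*I*√3 - 25*1053 = 62*I*√3 - 26325 = -26325 + 62*I*√3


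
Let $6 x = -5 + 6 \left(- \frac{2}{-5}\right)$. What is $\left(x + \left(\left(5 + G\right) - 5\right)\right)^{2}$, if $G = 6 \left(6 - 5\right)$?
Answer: $\frac{27889}{900} \approx 30.988$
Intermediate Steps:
$x = - \frac{13}{30}$ ($x = \frac{-5 + 6 \left(- \frac{2}{-5}\right)}{6} = \frac{-5 + 6 \left(\left(-2\right) \left(- \frac{1}{5}\right)\right)}{6} = \frac{-5 + 6 \cdot \frac{2}{5}}{6} = \frac{-5 + \frac{12}{5}}{6} = \frac{1}{6} \left(- \frac{13}{5}\right) = - \frac{13}{30} \approx -0.43333$)
$G = 6$ ($G = 6 \cdot 1 = 6$)
$\left(x + \left(\left(5 + G\right) - 5\right)\right)^{2} = \left(- \frac{13}{30} + \left(\left(5 + 6\right) - 5\right)\right)^{2} = \left(- \frac{13}{30} + \left(11 - 5\right)\right)^{2} = \left(- \frac{13}{30} + 6\right)^{2} = \left(\frac{167}{30}\right)^{2} = \frac{27889}{900}$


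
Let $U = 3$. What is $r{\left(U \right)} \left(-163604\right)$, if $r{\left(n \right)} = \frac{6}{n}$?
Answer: $-327208$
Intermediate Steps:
$r{\left(U \right)} \left(-163604\right) = \frac{6}{3} \left(-163604\right) = 6 \cdot \frac{1}{3} \left(-163604\right) = 2 \left(-163604\right) = -327208$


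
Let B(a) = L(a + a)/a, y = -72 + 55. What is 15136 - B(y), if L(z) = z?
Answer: 15134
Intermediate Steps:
y = -17
B(a) = 2 (B(a) = (a + a)/a = (2*a)/a = 2)
15136 - B(y) = 15136 - 1*2 = 15136 - 2 = 15134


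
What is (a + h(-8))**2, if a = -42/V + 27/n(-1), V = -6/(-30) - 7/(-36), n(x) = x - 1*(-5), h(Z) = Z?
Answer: 936054025/80656 ≈ 11606.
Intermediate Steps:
n(x) = 5 + x (n(x) = x + 5 = 5 + x)
V = 71/180 (V = -6*(-1/30) - 7*(-1/36) = 1/5 + 7/36 = 71/180 ≈ 0.39444)
a = -28323/284 (a = -42/71/180 + 27/(5 - 1) = -42*180/71 + 27/4 = -7560/71 + 27*(1/4) = -7560/71 + 27/4 = -28323/284 ≈ -99.729)
(a + h(-8))**2 = (-28323/284 - 8)**2 = (-30595/284)**2 = 936054025/80656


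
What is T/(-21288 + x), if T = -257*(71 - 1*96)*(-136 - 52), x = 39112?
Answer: -301975/4456 ≈ -67.768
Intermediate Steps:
T = -1207900 (T = -257*(71 - 96)*(-188) = -(-6425)*(-188) = -257*4700 = -1207900)
T/(-21288 + x) = -1207900/(-21288 + 39112) = -1207900/17824 = -1207900*1/17824 = -301975/4456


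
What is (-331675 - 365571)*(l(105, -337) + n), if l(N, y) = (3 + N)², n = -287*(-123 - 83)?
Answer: -49355255356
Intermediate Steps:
n = 59122 (n = -287*(-206) = 59122)
(-331675 - 365571)*(l(105, -337) + n) = (-331675 - 365571)*((3 + 105)² + 59122) = -697246*(108² + 59122) = -697246*(11664 + 59122) = -697246*70786 = -49355255356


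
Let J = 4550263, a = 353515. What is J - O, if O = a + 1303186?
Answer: 2893562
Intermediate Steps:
O = 1656701 (O = 353515 + 1303186 = 1656701)
J - O = 4550263 - 1*1656701 = 4550263 - 1656701 = 2893562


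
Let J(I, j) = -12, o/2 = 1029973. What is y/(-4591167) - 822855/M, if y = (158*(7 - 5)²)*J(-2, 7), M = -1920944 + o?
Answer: -419645614513/70909043926 ≈ -5.9181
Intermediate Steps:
o = 2059946 (o = 2*1029973 = 2059946)
M = 139002 (M = -1920944 + 2059946 = 139002)
y = -7584 (y = (158*(7 - 5)²)*(-12) = (158*2²)*(-12) = (158*4)*(-12) = 632*(-12) = -7584)
y/(-4591167) - 822855/M = -7584/(-4591167) - 822855/139002 = -7584*(-1/4591167) - 822855*1/139002 = 2528/1530389 - 274285/46334 = -419645614513/70909043926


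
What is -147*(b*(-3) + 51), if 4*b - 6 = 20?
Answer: -9261/2 ≈ -4630.5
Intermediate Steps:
b = 13/2 (b = 3/2 + (1/4)*20 = 3/2 + 5 = 13/2 ≈ 6.5000)
-147*(b*(-3) + 51) = -147*((13/2)*(-3) + 51) = -147*(-39/2 + 51) = -147*63/2 = -9261/2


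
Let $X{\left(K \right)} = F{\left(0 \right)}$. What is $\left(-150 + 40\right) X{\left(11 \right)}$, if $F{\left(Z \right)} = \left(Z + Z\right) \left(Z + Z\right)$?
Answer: $0$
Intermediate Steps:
$F{\left(Z \right)} = 4 Z^{2}$ ($F{\left(Z \right)} = 2 Z 2 Z = 4 Z^{2}$)
$X{\left(K \right)} = 0$ ($X{\left(K \right)} = 4 \cdot 0^{2} = 4 \cdot 0 = 0$)
$\left(-150 + 40\right) X{\left(11 \right)} = \left(-150 + 40\right) 0 = \left(-110\right) 0 = 0$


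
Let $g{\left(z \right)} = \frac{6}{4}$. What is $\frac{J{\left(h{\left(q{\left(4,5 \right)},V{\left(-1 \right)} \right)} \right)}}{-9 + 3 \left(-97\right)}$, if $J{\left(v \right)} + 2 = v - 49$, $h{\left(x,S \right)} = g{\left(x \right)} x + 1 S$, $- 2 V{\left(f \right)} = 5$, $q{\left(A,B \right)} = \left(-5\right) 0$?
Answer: $\frac{107}{600} \approx 0.17833$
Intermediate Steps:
$q{\left(A,B \right)} = 0$
$V{\left(f \right)} = - \frac{5}{2}$ ($V{\left(f \right)} = \left(- \frac{1}{2}\right) 5 = - \frac{5}{2}$)
$g{\left(z \right)} = \frac{3}{2}$ ($g{\left(z \right)} = 6 \cdot \frac{1}{4} = \frac{3}{2}$)
$h{\left(x,S \right)} = S + \frac{3 x}{2}$ ($h{\left(x,S \right)} = \frac{3 x}{2} + 1 S = \frac{3 x}{2} + S = S + \frac{3 x}{2}$)
$J{\left(v \right)} = -51 + v$ ($J{\left(v \right)} = -2 + \left(v - 49\right) = -2 + \left(-49 + v\right) = -51 + v$)
$\frac{J{\left(h{\left(q{\left(4,5 \right)},V{\left(-1 \right)} \right)} \right)}}{-9 + 3 \left(-97\right)} = \frac{-51 + \left(- \frac{5}{2} + \frac{3}{2} \cdot 0\right)}{-9 + 3 \left(-97\right)} = \frac{-51 + \left(- \frac{5}{2} + 0\right)}{-9 - 291} = \frac{-51 - \frac{5}{2}}{-300} = \left(- \frac{107}{2}\right) \left(- \frac{1}{300}\right) = \frac{107}{600}$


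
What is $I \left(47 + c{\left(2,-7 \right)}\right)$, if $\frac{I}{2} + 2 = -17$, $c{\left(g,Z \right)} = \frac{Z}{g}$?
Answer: $-1653$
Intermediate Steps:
$I = -38$ ($I = -4 + 2 \left(-17\right) = -4 - 34 = -38$)
$I \left(47 + c{\left(2,-7 \right)}\right) = - 38 \left(47 - \frac{7}{2}\right) = \left(-38\right) \frac{87}{2} = -1653$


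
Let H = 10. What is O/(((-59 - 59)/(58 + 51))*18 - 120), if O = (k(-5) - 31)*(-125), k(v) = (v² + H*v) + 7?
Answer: -95375/2172 ≈ -43.911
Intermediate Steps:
k(v) = 7 + v² + 10*v (k(v) = (v² + 10*v) + 7 = 7 + v² + 10*v)
O = 6125 (O = ((7 + (-5)² + 10*(-5)) - 31)*(-125) = ((7 + 25 - 50) - 31)*(-125) = (-18 - 31)*(-125) = -49*(-125) = 6125)
O/(((-59 - 59)/(58 + 51))*18 - 120) = 6125/(((-59 - 59)/(58 + 51))*18 - 120) = 6125/(-118/109*18 - 120) = 6125/(-2124/109 - 120) = 6125/(-15204/109) = 6125*(-109/15204) = -95375/2172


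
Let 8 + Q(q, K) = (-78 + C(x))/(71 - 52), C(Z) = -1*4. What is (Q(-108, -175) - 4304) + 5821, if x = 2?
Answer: 28589/19 ≈ 1504.7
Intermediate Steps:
C(Z) = -4
Q(q, K) = -234/19 (Q(q, K) = -8 + (-78 - 4)/(71 - 52) = -8 - 82/19 = -234/19)
(Q(-108, -175) - 4304) + 5821 = (-234/19 - 4304) + 5821 = -82010/19 + 5821 = 28589/19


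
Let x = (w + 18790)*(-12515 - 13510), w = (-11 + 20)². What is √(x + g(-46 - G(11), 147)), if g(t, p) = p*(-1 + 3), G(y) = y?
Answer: 3*I*√54568609 ≈ 22161.0*I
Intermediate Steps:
w = 81 (w = 9² = 81)
g(t, p) = 2*p (g(t, p) = p*2 = 2*p)
x = -491117775 (x = (81 + 18790)*(-12515 - 13510) = 18871*(-26025) = -491117775)
√(x + g(-46 - G(11), 147)) = √(-491117775 + 2*147) = √(-491117775 + 294) = √(-491117481) = 3*I*√54568609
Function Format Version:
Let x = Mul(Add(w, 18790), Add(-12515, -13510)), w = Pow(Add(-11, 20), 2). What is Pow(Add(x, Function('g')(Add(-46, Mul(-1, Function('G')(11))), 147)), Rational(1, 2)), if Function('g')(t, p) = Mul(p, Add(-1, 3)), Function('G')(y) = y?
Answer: Mul(3, I, Pow(54568609, Rational(1, 2))) ≈ Mul(22161., I)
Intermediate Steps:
w = 81 (w = Pow(9, 2) = 81)
Function('g')(t, p) = Mul(2, p) (Function('g')(t, p) = Mul(p, 2) = Mul(2, p))
x = -491117775 (x = Mul(Add(81, 18790), Add(-12515, -13510)) = Mul(18871, -26025) = -491117775)
Pow(Add(x, Function('g')(Add(-46, Mul(-1, Function('G')(11))), 147)), Rational(1, 2)) = Pow(Add(-491117775, Mul(2, 147)), Rational(1, 2)) = Pow(Add(-491117775, 294), Rational(1, 2)) = Pow(-491117481, Rational(1, 2)) = Mul(3, I, Pow(54568609, Rational(1, 2)))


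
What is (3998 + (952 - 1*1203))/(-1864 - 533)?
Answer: -1249/799 ≈ -1.5632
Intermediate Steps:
(3998 + (952 - 1*1203))/(-1864 - 533) = (3998 + (952 - 1203))/(-2397) = (3998 - 251)*(-1/2397) = 3747*(-1/2397) = -1249/799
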